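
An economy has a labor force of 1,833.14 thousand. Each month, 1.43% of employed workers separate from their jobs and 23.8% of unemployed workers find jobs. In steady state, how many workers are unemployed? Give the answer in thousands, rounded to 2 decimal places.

About 103.90 thousand are unemployed in steady state.

Steady-state unemployment rate u* = s/(s+f) = 1.43/(1.43+23.8) = 0.056679.
Unemployed = u* × labor force = 0.056679 × 1,833.14 ≈ 103.90 thousand.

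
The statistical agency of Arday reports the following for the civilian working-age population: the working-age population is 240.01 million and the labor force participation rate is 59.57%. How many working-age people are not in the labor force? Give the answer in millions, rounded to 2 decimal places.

About 97.04 million are not in the labor force.

Share not in the labor force = 1 − 0.5957 = 0.4043.
Not in labor force = 0.4043 × 240.01 ≈ 97.04 million.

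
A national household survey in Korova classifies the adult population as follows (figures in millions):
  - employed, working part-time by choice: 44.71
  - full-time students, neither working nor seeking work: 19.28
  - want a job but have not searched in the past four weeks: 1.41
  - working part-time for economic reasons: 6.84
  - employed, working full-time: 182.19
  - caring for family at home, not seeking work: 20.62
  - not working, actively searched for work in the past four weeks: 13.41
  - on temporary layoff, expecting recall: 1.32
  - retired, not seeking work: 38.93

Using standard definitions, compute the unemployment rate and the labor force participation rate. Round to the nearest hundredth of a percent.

Unemployment rate ≈ 5.93%; labor force participation rate ≈ 75.59%.

Employed = 44.71 + 6.84 + 182.19 = 233.74 million (anyone who worked, including part-time for economic reasons, counts as employed).
Unemployed = 13.41 + 1.32 = 14.73 million (jobless and actively searching, or on temporary layoff).
Labor force = 233.74 + 14.73 = 248.47 million.
Not in labor force = 19.28 + 1.41 + 20.62 + 38.93 = 80.24 million (those not working and not actively searching are outside the labor force — including those who want a job but have given up searching).
Civilian working-age population = 248.47 + 80.24 = 328.71 million.
Unemployment rate = 14.73 / 248.47 = 5.93%.
Labor force participation rate = 248.47 / 328.71 = 75.59%.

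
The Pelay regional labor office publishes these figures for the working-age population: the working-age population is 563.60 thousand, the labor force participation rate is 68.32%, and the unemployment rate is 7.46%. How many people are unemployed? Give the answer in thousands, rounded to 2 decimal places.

About 28.72 thousand are unemployed.

Labor force = 0.6832 × 563.60 = 385.05 thousand.
Unemployed = 0.0746 × 385.05 ≈ 28.72 thousand.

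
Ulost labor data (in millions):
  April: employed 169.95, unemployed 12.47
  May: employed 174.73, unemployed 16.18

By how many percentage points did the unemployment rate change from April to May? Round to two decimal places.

April: labor force = 169.95 + 12.47 = 182.42; u = 12.47/182.42 = 6.84%.
May: labor force = 174.73 + 16.18 = 190.91; u = 16.18/190.91 = 8.48%.
Change = 8.48% − 6.84% = +1.64 pp.

The unemployment rate changed by +1.64 percentage points.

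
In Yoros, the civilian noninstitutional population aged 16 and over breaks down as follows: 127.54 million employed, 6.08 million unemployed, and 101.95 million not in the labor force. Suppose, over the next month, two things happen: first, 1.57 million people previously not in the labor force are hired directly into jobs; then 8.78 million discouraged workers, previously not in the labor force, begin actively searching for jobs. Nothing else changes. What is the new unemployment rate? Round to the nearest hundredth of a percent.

Initially, labor force = 127.54 + 6.08 = 133.62 million, so u = 6.08/133.62 = 4.55%.
After the first change, employed and labor force both rise by 1.57; unemployed unchanged → E = 129.11, U = 6.08, labor force = 135.19 million.
After the second change, unemployed and labor force both rise by 8.78 → E = 129.11, U = 14.86, labor force = 143.97 million.
New unemployment rate = 14.86 / 143.97 = 10.32%.

New unemployment rate ≈ 10.32%.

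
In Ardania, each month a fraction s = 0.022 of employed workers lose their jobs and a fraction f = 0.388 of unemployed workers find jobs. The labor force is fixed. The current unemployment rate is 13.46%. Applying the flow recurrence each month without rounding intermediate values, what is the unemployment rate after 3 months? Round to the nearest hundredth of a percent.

With a fixed labor force, u_{t+1} = u_t + s·(1−u_t) − f·u_t = u_t·(1−s−f) + s.
Here 1−s−f = 0.590 and s = 0.022.
u_1 = 0.134600 × 0.590 + 0.022 = 0.101414.
u_2 = 0.101414 × 0.590 + 0.022 = 0.081834.
u_3 = 0.081834 × 0.590 + 0.022 = 0.070282.

Unemployment rate after three months ≈ 7.03%.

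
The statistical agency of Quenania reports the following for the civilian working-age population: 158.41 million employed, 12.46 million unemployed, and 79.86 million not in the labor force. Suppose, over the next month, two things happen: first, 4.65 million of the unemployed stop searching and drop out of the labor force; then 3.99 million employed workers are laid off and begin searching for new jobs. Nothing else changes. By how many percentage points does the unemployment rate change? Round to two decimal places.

The unemployment rate changes by −0.19 percentage points.

Initially, labor force = 158.41 + 12.46 = 170.87 million, so u = 12.46/170.87 = 7.29%.
After the first change, unemployed and labor force both fall by 4.65 → E = 158.41, U = 7.81, labor force = 166.22 million.
After the second change, employed falls and unemployed rises by 3.99; labor force unchanged → E = 154.42, U = 11.80, labor force = 166.22 million.
New unemployment rate = 11.80 / 166.22 = 7.10%.
Change = 7.10% − 7.29% = −0.19 percentage points.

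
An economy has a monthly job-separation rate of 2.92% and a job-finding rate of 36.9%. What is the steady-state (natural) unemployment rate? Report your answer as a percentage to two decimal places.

Steady-state unemployment rate ≈ 7.33%.

At steady state the flows balance: s·E = f·U, so U/(E+U) = s/(s+f).
u* = 2.92 / (2.92 + 36.9) = 2.92 / 39.82 = 7.33%.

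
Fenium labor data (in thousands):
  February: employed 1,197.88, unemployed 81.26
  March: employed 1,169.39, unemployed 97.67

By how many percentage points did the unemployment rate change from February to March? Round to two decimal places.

The unemployment rate changed by +1.36 percentage points.

February: labor force = 1,197.88 + 81.26 = 1,279.14; u = 81.26/1,279.14 = 6.35%.
March: labor force = 1,169.39 + 97.67 = 1,267.06; u = 97.67/1,267.06 = 7.71%.
Change = 7.71% − 6.35% = +1.36 pp.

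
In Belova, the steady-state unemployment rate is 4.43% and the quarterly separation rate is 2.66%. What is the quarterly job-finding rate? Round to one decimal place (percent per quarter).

Job-finding rate ≈ 57.4% per quarter.

From u* = s/(s+f): f = s·(1−u)/u.
f = 2.66 × (1 − 0.0443) / 0.0443 = 2.5422 / 0.0443 ≈ 57.4% per quarter.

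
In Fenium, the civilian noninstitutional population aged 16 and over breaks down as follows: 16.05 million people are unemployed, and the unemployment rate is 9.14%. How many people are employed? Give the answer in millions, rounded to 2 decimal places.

About 159.55 million are employed.

Labor force = U / u = 16.05 / 0.0914 ≈ 175.60 million.
Employed = labor force − unemployed = 175.60 − 16.05 = 159.55 million.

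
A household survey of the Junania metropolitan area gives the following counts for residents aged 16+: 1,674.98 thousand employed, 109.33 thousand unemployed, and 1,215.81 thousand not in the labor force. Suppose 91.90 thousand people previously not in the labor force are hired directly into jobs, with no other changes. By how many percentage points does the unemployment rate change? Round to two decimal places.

The unemployment rate changes by −0.30 percentage points.

Initially, labor force = 1,674.98 + 109.33 = 1,784.31 thousand, so u = 109.33/1,784.31 = 6.13%.
After the change, employed and labor force both rise by 91.90; unemployed unchanged → E = 1,766.88, U = 109.33, labor force = 1,876.21 thousand.
New unemployment rate = 109.33 / 1,876.21 = 5.83%.
Change = 5.83% − 6.13% = −0.30 percentage points.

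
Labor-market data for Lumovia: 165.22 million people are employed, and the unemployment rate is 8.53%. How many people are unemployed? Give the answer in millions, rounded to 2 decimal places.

Let U be the number unemployed. The labor force is E + U, and U/(E+U) = 0.0853.
So U = 0.0853 × 165.22 / (1 − 0.0853) = 14.0933 / 0.9147 ≈ 15.41 million.

About 15.41 million are unemployed.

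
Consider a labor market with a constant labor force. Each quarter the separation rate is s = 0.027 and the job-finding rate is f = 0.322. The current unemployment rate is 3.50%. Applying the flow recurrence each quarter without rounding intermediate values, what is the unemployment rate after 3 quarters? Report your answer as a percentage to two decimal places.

Unemployment rate after three quarters ≈ 6.57%.

With a fixed labor force, u_{t+1} = u_t + s·(1−u_t) − f·u_t = u_t·(1−s−f) + s.
Here 1−s−f = 0.651 and s = 0.027.
u_1 = 0.035000 × 0.651 + 0.027 = 0.049785.
u_2 = 0.049785 × 0.651 + 0.027 = 0.059410.
u_3 = 0.059410 × 0.651 + 0.027 = 0.065676.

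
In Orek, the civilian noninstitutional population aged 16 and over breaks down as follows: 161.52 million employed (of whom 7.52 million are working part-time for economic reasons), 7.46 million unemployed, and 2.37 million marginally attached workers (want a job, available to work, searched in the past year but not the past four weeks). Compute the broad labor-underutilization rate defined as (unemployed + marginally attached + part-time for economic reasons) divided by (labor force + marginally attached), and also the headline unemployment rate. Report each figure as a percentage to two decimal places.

Broad underutilization rate ≈ 10.13%; headline unemployment rate ≈ 4.41%.

Labor force = 161.52 + 7.46 = 168.98 million.
Numerator = 7.46 + 2.37 + 7.52 = 17.35 million.
Denominator = 168.98 + 2.37 = 171.35 million.
Broad rate = 17.35 / 171.35 = 10.13%.
Headline unemployment rate = 7.46 / 168.98 = 4.41%.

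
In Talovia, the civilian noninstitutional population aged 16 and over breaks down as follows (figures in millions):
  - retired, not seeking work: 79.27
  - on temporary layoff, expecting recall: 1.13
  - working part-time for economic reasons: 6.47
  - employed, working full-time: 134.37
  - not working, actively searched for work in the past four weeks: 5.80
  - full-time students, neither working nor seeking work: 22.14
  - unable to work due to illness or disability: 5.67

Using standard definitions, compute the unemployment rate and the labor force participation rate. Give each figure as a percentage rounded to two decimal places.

Employed = 6.47 + 134.37 = 140.84 million (anyone who worked, including part-time for economic reasons, counts as employed).
Unemployed = 1.13 + 5.80 = 6.93 million (jobless and actively searching, or on temporary layoff).
Labor force = 140.84 + 6.93 = 147.77 million.
Not in labor force = 79.27 + 22.14 + 5.67 = 107.08 million (those not working and not actively searching are outside the labor force).
Civilian working-age population = 147.77 + 107.08 = 254.85 million.
Unemployment rate = 6.93 / 147.77 = 4.69%.
Labor force participation rate = 147.77 / 254.85 = 57.98%.

Unemployment rate ≈ 4.69%; labor force participation rate ≈ 57.98%.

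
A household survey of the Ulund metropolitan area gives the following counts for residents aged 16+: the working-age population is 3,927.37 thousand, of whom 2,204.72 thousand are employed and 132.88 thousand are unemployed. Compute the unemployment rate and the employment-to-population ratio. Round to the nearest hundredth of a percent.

Unemployment rate ≈ 5.68%; employment-population ratio ≈ 56.14%.

Labor force = employed + unemployed = 2,204.72 + 132.88 = 2,337.60 thousand.
Unemployment rate = 132.88 / 2,337.60 = 5.68%.
Employment-population ratio = 2,204.72 / 3,927.37 = 56.14%.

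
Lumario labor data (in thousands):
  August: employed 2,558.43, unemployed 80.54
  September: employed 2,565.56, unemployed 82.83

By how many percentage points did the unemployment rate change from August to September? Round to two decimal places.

The unemployment rate changed by +0.08 percentage points.

August: labor force = 2,558.43 + 80.54 = 2,638.97; u = 80.54/2,638.97 = 3.05%.
September: labor force = 2,565.56 + 82.83 = 2,648.39; u = 82.83/2,648.39 = 3.13%.
Change = 3.13% − 3.05% = +0.08 pp.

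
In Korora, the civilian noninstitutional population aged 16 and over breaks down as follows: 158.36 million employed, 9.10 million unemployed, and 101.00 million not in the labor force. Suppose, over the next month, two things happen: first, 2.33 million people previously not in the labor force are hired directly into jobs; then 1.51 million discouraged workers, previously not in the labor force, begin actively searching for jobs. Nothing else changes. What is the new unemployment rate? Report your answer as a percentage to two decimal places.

Initially, labor force = 158.36 + 9.10 = 167.46 million, so u = 9.10/167.46 = 5.43%.
After the first change, employed and labor force both rise by 2.33; unemployed unchanged → E = 160.69, U = 9.10, labor force = 169.79 million.
After the second change, unemployed and labor force both rise by 1.51 → E = 160.69, U = 10.61, labor force = 171.30 million.
New unemployment rate = 10.61 / 171.30 = 6.19%.

New unemployment rate ≈ 6.19%.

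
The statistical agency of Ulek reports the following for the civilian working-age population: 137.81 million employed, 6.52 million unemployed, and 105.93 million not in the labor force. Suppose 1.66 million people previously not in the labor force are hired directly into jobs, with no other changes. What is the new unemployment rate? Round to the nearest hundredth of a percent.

New unemployment rate ≈ 4.47%.

Initially, labor force = 137.81 + 6.52 = 144.33 million, so u = 6.52/144.33 = 4.52%.
After the change, employed and labor force both rise by 1.66; unemployed unchanged → E = 139.47, U = 6.52, labor force = 145.99 million.
New unemployment rate = 6.52 / 145.99 = 4.47%.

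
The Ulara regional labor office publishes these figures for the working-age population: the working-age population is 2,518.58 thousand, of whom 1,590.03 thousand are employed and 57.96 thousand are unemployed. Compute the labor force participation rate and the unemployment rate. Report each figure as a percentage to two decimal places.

Labor force = employed + unemployed = 1,590.03 + 57.96 = 1,647.99 thousand.
Unemployment rate = 57.96 / 1,647.99 = 3.52%.
Labor force participation rate = 1,647.99 / 2,518.58 = 65.43%.

Labor force participation rate ≈ 65.43%; unemployment rate ≈ 3.52%.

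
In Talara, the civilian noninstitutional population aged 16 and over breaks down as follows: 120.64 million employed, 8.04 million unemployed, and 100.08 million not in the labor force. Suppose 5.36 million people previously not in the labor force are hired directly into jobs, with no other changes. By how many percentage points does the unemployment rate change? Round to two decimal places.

The unemployment rate changes by −0.25 percentage points.

Initially, labor force = 120.64 + 8.04 = 128.68 million, so u = 8.04/128.68 = 6.25%.
After the change, employed and labor force both rise by 5.36; unemployed unchanged → E = 126.00, U = 8.04, labor force = 134.04 million.
New unemployment rate = 8.04 / 134.04 = 6.00%.
Change = 6.00% − 6.25% = −0.25 percentage points.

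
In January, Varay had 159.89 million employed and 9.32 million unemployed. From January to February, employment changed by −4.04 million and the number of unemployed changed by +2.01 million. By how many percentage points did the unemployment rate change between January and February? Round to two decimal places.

January: labor force = 159.89 + 9.32 = 169.21; u = 9.32/169.21 = 5.51%.
February: labor force = 155.85 + 11.33 = 167.18; u = 11.33/167.18 = 6.78%.
Change = 6.78% − 5.51% = +1.27 pp.

The unemployment rate changed by +1.27 percentage points.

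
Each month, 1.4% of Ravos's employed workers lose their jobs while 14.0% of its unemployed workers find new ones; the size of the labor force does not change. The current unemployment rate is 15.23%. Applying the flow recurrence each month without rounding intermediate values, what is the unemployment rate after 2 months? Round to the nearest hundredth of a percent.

With a fixed labor force, u_{t+1} = u_t + s·(1−u_t) − f·u_t = u_t·(1−s−f) + s.
Here 1−s−f = 0.846 and s = 0.014.
u_1 = 0.152300 × 0.846 + 0.014 = 0.142846.
u_2 = 0.142846 × 0.846 + 0.014 = 0.134848.

Unemployment rate after two months ≈ 13.48%.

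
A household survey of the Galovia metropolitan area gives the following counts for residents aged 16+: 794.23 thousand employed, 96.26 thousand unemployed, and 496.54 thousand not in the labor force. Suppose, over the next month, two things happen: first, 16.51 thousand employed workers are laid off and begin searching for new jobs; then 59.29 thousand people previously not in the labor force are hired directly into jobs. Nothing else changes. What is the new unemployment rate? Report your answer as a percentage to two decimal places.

New unemployment rate ≈ 11.87%.

Initially, labor force = 794.23 + 96.26 = 890.49 thousand, so u = 96.26/890.49 = 10.81%.
After the first change, employed falls and unemployed rises by 16.51; labor force unchanged → E = 777.72, U = 112.77, labor force = 890.49 thousand.
After the second change, employed and labor force both rise by 59.29; unemployed unchanged → E = 837.01, U = 112.77, labor force = 949.78 thousand.
New unemployment rate = 112.77 / 949.78 = 11.87%.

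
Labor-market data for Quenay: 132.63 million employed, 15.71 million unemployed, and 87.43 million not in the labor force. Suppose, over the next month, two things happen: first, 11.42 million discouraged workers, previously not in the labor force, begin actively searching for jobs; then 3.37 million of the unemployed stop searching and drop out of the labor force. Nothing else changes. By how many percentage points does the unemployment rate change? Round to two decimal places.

The unemployment rate changes by +4.60 percentage points.

Initially, labor force = 132.63 + 15.71 = 148.34 million, so u = 15.71/148.34 = 10.59%.
After the first change, unemployed and labor force both rise by 11.42 → E = 132.63, U = 27.13, labor force = 159.76 million.
After the second change, unemployed and labor force both fall by 3.37 → E = 132.63, U = 23.76, labor force = 156.39 million.
New unemployment rate = 23.76 / 156.39 = 15.19%.
Change = 15.19% − 10.59% = +4.60 percentage points.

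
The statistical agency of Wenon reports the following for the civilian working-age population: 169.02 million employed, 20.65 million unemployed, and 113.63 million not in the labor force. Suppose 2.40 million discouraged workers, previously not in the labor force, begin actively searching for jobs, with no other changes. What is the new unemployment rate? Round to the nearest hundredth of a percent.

New unemployment rate ≈ 12.00%.

Initially, labor force = 169.02 + 20.65 = 189.67 million, so u = 20.65/189.67 = 10.89%.
After the change, unemployed and labor force both rise by 2.40 → E = 169.02, U = 23.05, labor force = 192.07 million.
New unemployment rate = 23.05 / 192.07 = 12.00%.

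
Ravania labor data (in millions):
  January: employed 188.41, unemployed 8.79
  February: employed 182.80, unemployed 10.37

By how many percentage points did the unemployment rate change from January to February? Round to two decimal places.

The unemployment rate changed by +0.91 percentage points.

January: labor force = 188.41 + 8.79 = 197.20; u = 8.79/197.20 = 4.46%.
February: labor force = 182.80 + 10.37 = 193.17; u = 10.37/193.17 = 5.37%.
Change = 5.37% − 4.46% = +0.91 pp.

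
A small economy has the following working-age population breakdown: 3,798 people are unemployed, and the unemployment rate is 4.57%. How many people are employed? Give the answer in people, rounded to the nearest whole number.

Labor force = U / u = 3,798 / 0.0457 ≈ 83,107.
Employed = labor force − unemployed = 83,107 − 3,798 = 79,309.

About 79,309 are employed.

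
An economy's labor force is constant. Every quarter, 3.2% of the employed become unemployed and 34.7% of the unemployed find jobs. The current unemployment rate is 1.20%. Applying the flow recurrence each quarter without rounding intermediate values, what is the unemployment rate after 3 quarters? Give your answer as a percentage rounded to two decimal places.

Unemployment rate after three quarters ≈ 6.71%.

With a fixed labor force, u_{t+1} = u_t + s·(1−u_t) − f·u_t = u_t·(1−s−f) + s.
Here 1−s−f = 0.621 and s = 0.032.
u_1 = 0.012000 × 0.621 + 0.032 = 0.039452.
u_2 = 0.039452 × 0.621 + 0.032 = 0.056500.
u_3 = 0.056500 × 0.621 + 0.032 = 0.067086.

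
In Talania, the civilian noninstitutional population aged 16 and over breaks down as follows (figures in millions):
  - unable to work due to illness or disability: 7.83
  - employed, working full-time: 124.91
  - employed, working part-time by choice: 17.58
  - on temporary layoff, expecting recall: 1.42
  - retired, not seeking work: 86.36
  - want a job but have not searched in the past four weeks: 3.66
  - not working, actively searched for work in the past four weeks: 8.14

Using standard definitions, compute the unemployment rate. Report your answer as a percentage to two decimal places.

Unemployment rate ≈ 6.29%.

Employed = 124.91 + 17.58 = 142.49 million.
Unemployed = 1.42 + 8.14 = 9.56 million (jobless and actively searching, or on temporary layoff).
Labor force = 142.49 + 9.56 = 152.05 million.
Unemployment rate = 9.56 / 152.05 = 6.29%.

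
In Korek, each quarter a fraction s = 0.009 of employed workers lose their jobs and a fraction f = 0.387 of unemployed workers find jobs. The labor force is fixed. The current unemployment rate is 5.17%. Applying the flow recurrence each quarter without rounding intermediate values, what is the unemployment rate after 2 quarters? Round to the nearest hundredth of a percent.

Unemployment rate after two quarters ≈ 3.33%.

With a fixed labor force, u_{t+1} = u_t + s·(1−u_t) − f·u_t = u_t·(1−s−f) + s.
Here 1−s−f = 0.604 and s = 0.009.
u_1 = 0.051700 × 0.604 + 0.009 = 0.040227.
u_2 = 0.040227 × 0.604 + 0.009 = 0.033297.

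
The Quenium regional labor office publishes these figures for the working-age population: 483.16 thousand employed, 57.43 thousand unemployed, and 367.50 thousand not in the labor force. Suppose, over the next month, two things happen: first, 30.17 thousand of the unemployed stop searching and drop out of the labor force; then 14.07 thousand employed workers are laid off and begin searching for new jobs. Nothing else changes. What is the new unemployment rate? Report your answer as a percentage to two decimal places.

Initially, labor force = 483.16 + 57.43 = 540.59 thousand, so u = 57.43/540.59 = 10.62%.
After the first change, unemployed and labor force both fall by 30.17 → E = 483.16, U = 27.26, labor force = 510.42 thousand.
After the second change, employed falls and unemployed rises by 14.07; labor force unchanged → E = 469.09, U = 41.33, labor force = 510.42 thousand.
New unemployment rate = 41.33 / 510.42 = 8.10%.

New unemployment rate ≈ 8.10%.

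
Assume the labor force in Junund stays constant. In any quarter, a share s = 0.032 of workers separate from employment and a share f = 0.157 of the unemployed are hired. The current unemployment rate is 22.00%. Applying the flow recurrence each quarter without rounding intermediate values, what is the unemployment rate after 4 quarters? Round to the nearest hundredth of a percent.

Unemployment rate after four quarters ≈ 19.12%.

With a fixed labor force, u_{t+1} = u_t + s·(1−u_t) − f·u_t = u_t·(1−s−f) + s.
Here 1−s−f = 0.811 and s = 0.032.
u_1 = 0.220000 × 0.811 + 0.032 = 0.210420.
u_2 = 0.210420 × 0.811 + 0.032 = 0.202651.
u_3 = 0.202651 × 0.811 + 0.032 = 0.196350.
u_4 = 0.196350 × 0.811 + 0.032 = 0.191240.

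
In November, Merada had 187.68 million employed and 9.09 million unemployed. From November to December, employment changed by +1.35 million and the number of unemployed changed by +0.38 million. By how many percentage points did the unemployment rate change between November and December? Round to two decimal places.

The unemployment rate changed by +0.15 percentage points.

November: labor force = 187.68 + 9.09 = 196.77; u = 9.09/196.77 = 4.62%.
December: labor force = 189.03 + 9.47 = 198.50; u = 9.47/198.50 = 4.77%.
Change = 4.77% − 4.62% = +0.15 pp.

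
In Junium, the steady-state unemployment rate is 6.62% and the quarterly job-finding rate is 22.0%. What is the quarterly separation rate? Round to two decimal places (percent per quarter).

Separation rate ≈ 1.56% per quarter.

From u* = s/(s+f): s = u·f/(1−u).
s = 0.0662 × 22.0 / (1 − 0.0662) = 1.4564 / 0.9338 ≈ 1.56% per quarter.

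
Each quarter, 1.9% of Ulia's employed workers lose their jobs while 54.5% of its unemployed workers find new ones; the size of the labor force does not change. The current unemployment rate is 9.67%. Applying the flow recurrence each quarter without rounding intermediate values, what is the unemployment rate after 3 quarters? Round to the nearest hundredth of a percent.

Unemployment rate after three quarters ≈ 3.89%.

With a fixed labor force, u_{t+1} = u_t + s·(1−u_t) − f·u_t = u_t·(1−s−f) + s.
Here 1−s−f = 0.436 and s = 0.019.
u_1 = 0.096700 × 0.436 + 0.019 = 0.061161.
u_2 = 0.061161 × 0.436 + 0.019 = 0.045666.
u_3 = 0.045666 × 0.436 + 0.019 = 0.038910.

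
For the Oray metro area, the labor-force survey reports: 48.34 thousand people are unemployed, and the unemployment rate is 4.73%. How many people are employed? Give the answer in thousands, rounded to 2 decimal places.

About 973.65 thousand are employed.

Labor force = U / u = 48.34 / 0.0473 ≈ 1,021.99 thousand.
Employed = labor force − unemployed = 1,021.99 − 48.34 = 973.65 thousand.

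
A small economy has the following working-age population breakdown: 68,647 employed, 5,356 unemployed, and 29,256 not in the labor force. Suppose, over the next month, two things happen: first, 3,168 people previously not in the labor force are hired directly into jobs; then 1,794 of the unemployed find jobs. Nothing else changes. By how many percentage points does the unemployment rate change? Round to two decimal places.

The unemployment rate changes by −2.62 percentage points.

Initially, labor force = 68,647 + 5,356 = 74,003, so u = 5,356/74,003 = 7.24%.
After the first change, employed and labor force both rise by 3,168; unemployed unchanged → E = 71,815, U = 5,356, labor force = 77,171.
After the second change, unemployed falls and employed rises by 1,794; labor force unchanged → E = 73,609, U = 3,562, labor force = 77,171.
New unemployment rate = 3,562 / 77,171 = 4.62%.
Change = 4.62% − 7.24% = −2.62 percentage points.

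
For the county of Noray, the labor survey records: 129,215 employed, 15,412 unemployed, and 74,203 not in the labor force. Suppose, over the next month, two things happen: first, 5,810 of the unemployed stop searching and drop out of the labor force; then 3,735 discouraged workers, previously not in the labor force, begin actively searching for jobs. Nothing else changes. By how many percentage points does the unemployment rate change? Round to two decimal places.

The unemployment rate changes by −1.30 percentage points.

Initially, labor force = 129,215 + 15,412 = 144,627, so u = 15,412/144,627 = 10.66%.
After the first change, unemployed and labor force both fall by 5,810 → E = 129,215, U = 9,602, labor force = 138,817.
After the second change, unemployed and labor force both rise by 3,735 → E = 129,215, U = 13,337, labor force = 142,552.
New unemployment rate = 13,337 / 142,552 = 9.36%.
Change = 9.36% − 10.66% = −1.30 percentage points.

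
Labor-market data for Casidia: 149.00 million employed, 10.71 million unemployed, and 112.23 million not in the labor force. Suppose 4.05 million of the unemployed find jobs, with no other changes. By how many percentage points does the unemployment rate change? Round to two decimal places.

Initially, labor force = 149.00 + 10.71 = 159.71 million, so u = 10.71/159.71 = 6.71%.
After the change, unemployed falls and employed rises by 4.05; labor force unchanged → E = 153.05, U = 6.66, labor force = 159.71 million.
New unemployment rate = 6.66 / 159.71 = 4.17%.
Change = 4.17% − 6.71% = −2.54 percentage points.

The unemployment rate changes by −2.54 percentage points.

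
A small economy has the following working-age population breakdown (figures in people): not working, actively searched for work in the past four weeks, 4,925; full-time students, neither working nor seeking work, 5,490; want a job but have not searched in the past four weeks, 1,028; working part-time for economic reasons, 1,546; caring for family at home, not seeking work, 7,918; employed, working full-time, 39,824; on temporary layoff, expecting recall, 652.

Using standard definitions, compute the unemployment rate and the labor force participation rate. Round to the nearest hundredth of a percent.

Employed = 1,546 + 39,824 = 41,370 (anyone who worked, including part-time for economic reasons, counts as employed).
Unemployed = 4,925 + 652 = 5,577 (jobless and actively searching, or on temporary layoff).
Labor force = 41,370 + 5,577 = 46,947.
Not in labor force = 5,490 + 1,028 + 7,918 = 14,436 (those not working and not actively searching are outside the labor force — including those who want a job but have given up searching).
Civilian working-age population = 46,947 + 14,436 = 61,383.
Unemployment rate = 5,577 / 46,947 = 11.88%.
Labor force participation rate = 46,947 / 61,383 = 76.48%.

Unemployment rate ≈ 11.88%; labor force participation rate ≈ 76.48%.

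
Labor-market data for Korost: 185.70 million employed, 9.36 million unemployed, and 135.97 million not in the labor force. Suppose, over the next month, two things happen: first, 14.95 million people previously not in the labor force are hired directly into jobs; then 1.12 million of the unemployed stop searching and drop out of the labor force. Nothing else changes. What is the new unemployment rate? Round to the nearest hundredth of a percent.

New unemployment rate ≈ 3.94%.

Initially, labor force = 185.70 + 9.36 = 195.06 million, so u = 9.36/195.06 = 4.80%.
After the first change, employed and labor force both rise by 14.95; unemployed unchanged → E = 200.65, U = 9.36, labor force = 210.01 million.
After the second change, unemployed and labor force both fall by 1.12 → E = 200.65, U = 8.24, labor force = 208.89 million.
New unemployment rate = 8.24 / 208.89 = 3.94%.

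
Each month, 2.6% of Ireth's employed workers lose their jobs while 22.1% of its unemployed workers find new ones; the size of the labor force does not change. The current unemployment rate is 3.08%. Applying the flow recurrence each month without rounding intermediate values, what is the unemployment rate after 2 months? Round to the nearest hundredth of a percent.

With a fixed labor force, u_{t+1} = u_t + s·(1−u_t) − f·u_t = u_t·(1−s−f) + s.
Here 1−s−f = 0.753 and s = 0.026.
u_1 = 0.030800 × 0.753 + 0.026 = 0.049192.
u_2 = 0.049192 × 0.753 + 0.026 = 0.063042.

Unemployment rate after two months ≈ 6.30%.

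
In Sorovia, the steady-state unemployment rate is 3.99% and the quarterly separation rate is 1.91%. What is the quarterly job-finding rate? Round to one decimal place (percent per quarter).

Job-finding rate ≈ 46.0% per quarter.

From u* = s/(s+f): f = s·(1−u)/u.
f = 1.91 × (1 − 0.0399) / 0.0399 = 1.8338 / 0.0399 ≈ 46.0% per quarter.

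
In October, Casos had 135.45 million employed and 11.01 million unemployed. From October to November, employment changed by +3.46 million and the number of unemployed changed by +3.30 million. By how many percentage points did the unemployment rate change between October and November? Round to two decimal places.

October: labor force = 135.45 + 11.01 = 146.46; u = 11.01/146.46 = 7.52%.
November: labor force = 138.91 + 14.31 = 153.22; u = 14.31/153.22 = 9.34%.
Change = 9.34% − 7.52% = +1.82 pp.

The unemployment rate changed by +1.82 percentage points.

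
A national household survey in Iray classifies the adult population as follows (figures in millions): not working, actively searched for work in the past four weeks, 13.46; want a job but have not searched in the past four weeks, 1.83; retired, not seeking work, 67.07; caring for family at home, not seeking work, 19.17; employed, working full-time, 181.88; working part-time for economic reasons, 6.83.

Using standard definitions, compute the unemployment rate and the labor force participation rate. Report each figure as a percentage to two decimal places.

Unemployment rate ≈ 6.66%; labor force participation rate ≈ 69.66%.

Employed = 181.88 + 6.83 = 188.71 million (anyone who worked, including part-time for economic reasons, counts as employed).
Unemployed = 13.46 million.
Labor force = 188.71 + 13.46 = 202.17 million.
Not in labor force = 1.83 + 67.07 + 19.17 = 88.07 million (those not working and not actively searching are outside the labor force — including those who want a job but have given up searching).
Civilian working-age population = 202.17 + 88.07 = 290.24 million.
Unemployment rate = 13.46 / 202.17 = 6.66%.
Labor force participation rate = 202.17 / 290.24 = 69.66%.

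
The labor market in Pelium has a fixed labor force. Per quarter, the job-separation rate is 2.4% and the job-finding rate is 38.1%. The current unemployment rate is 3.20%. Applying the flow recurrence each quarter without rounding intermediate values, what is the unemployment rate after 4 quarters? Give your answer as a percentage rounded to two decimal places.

Unemployment rate after four quarters ≈ 5.58%.

With a fixed labor force, u_{t+1} = u_t + s·(1−u_t) − f·u_t = u_t·(1−s−f) + s.
Here 1−s−f = 0.595 and s = 0.024.
u_1 = 0.032000 × 0.595 + 0.024 = 0.043040.
u_2 = 0.043040 × 0.595 + 0.024 = 0.049609.
u_3 = 0.049609 × 0.595 + 0.024 = 0.053517.
u_4 = 0.053517 × 0.595 + 0.024 = 0.055843.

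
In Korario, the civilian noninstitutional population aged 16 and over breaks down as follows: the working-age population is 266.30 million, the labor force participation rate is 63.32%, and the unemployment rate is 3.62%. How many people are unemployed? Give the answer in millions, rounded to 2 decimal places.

About 6.10 million are unemployed.

Labor force = 0.6332 × 266.30 = 168.62 million.
Unemployed = 0.0362 × 168.62 ≈ 6.10 million.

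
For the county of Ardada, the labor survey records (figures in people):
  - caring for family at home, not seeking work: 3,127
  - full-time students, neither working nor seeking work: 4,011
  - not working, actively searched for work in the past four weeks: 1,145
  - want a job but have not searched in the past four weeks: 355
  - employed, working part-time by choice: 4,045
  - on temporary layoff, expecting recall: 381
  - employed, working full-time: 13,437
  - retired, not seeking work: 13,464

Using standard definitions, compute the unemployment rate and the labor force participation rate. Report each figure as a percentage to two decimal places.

Unemployment rate ≈ 8.03%; labor force participation rate ≈ 47.56%.

Employed = 4,045 + 13,437 = 17,482.
Unemployed = 1,145 + 381 = 1,526 (jobless and actively searching, or on temporary layoff).
Labor force = 17,482 + 1,526 = 19,008.
Not in labor force = 3,127 + 4,011 + 355 + 13,464 = 20,957 (those not working and not actively searching are outside the labor force — including those who want a job but have given up searching).
Civilian working-age population = 19,008 + 20,957 = 39,965.
Unemployment rate = 1,526 / 19,008 = 8.03%.
Labor force participation rate = 19,008 / 39,965 = 47.56%.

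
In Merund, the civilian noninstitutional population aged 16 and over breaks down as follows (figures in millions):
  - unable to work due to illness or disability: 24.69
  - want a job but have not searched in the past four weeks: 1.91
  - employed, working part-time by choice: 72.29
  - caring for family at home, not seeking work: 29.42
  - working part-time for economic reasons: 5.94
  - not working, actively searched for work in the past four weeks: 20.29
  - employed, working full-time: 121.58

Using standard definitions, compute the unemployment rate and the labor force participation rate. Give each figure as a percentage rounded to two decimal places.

Unemployment rate ≈ 9.22%; labor force participation rate ≈ 79.71%.

Employed = 72.29 + 5.94 + 121.58 = 199.81 million (anyone who worked, including part-time for economic reasons, counts as employed).
Unemployed = 20.29 million.
Labor force = 199.81 + 20.29 = 220.10 million.
Not in labor force = 24.69 + 1.91 + 29.42 = 56.02 million (those not working and not actively searching are outside the labor force — including those who want a job but have given up searching).
Civilian working-age population = 220.10 + 56.02 = 276.12 million.
Unemployment rate = 20.29 / 220.10 = 9.22%.
Labor force participation rate = 220.10 / 276.12 = 79.71%.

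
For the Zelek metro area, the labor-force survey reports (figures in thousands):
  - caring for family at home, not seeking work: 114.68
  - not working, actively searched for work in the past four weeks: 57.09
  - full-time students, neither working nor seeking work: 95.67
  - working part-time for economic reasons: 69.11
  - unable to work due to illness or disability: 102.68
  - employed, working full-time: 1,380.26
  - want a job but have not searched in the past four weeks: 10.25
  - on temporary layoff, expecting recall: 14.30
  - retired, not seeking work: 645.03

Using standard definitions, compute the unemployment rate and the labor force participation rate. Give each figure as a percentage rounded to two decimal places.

Employed = 69.11 + 1,380.26 = 1,449.37 thousand (anyone who worked, including part-time for economic reasons, counts as employed).
Unemployed = 57.09 + 14.30 = 71.39 thousand (jobless and actively searching, or on temporary layoff).
Labor force = 1,449.37 + 71.39 = 1,520.76 thousand.
Not in labor force = 114.68 + 95.67 + 102.68 + 10.25 + 645.03 = 968.31 thousand (those not working and not actively searching are outside the labor force — including those who want a job but have given up searching).
Civilian working-age population = 1,520.76 + 968.31 = 2,489.07 thousand.
Unemployment rate = 71.39 / 1,520.76 = 4.69%.
Labor force participation rate = 1,520.76 / 2,489.07 = 61.10%.

Unemployment rate ≈ 4.69%; labor force participation rate ≈ 61.10%.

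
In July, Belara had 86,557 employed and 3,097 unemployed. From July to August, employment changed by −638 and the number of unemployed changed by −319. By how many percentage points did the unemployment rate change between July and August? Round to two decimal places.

The unemployment rate changed by −0.32 percentage points.

July: labor force = 86,557 + 3,097 = 89,654; u = 3,097/89,654 = 3.45%.
August: labor force = 85,919 + 2,778 = 88,697; u = 2,778/88,697 = 3.13%.
Change = 3.13% − 3.45% = −0.32 pp.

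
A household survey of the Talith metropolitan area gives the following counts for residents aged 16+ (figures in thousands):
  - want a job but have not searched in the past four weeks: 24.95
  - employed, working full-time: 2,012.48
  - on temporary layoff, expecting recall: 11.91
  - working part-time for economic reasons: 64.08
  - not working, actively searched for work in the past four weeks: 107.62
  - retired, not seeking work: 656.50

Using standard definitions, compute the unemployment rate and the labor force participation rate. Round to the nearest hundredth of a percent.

Employed = 2,012.48 + 64.08 = 2,076.56 thousand (anyone who worked, including part-time for economic reasons, counts as employed).
Unemployed = 11.91 + 107.62 = 119.53 thousand (jobless and actively searching, or on temporary layoff).
Labor force = 2,076.56 + 119.53 = 2,196.09 thousand.
Not in labor force = 24.95 + 656.50 = 681.45 thousand (those not working and not actively searching are outside the labor force — including those who want a job but have given up searching).
Civilian working-age population = 2,196.09 + 681.45 = 2,877.54 thousand.
Unemployment rate = 119.53 / 2,196.09 = 5.44%.
Labor force participation rate = 2,196.09 / 2,877.54 = 76.32%.

Unemployment rate ≈ 5.44%; labor force participation rate ≈ 76.32%.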